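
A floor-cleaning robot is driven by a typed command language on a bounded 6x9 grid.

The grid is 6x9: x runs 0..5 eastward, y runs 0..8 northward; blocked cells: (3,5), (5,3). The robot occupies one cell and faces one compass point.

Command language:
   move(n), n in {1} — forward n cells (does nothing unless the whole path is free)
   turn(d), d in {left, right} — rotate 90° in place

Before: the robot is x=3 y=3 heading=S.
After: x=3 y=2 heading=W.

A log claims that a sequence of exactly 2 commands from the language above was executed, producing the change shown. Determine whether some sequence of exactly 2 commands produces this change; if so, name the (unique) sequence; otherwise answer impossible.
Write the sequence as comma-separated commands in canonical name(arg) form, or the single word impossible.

key: position moved to (3,2) AND the heading swung to W — translation plus rotation needed
t0: x=3 y=3 heading=S
step 1 (move(1)): x=3 y=2 heading=S
step 2 (turn(right)): x=3 y=2 heading=W
uniquely the one of 9 2-step routes that fits.

move(1), turn(right)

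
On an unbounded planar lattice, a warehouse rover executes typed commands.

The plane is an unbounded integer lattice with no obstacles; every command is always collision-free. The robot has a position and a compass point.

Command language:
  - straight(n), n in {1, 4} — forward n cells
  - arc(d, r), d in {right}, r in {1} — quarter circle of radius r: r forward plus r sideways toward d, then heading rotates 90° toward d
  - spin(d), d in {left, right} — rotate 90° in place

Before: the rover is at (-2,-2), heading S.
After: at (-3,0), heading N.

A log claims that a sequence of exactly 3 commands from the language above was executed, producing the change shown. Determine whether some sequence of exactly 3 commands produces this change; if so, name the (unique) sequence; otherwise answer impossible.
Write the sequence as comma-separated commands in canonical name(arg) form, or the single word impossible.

spin(right), arc(right, 1), straight(1)

key: running straight(1) before spin(right) would end elsewhere — order is forced
from: at (-2,-2), heading S
t=1 spin(right) ⇒ at (-2,-2), heading W
t=2 arc(right, 1) ⇒ at (-3,-1), heading N
t=3 straight(1) ⇒ at (-3,0), heading N
no other 3-command option fits: unique.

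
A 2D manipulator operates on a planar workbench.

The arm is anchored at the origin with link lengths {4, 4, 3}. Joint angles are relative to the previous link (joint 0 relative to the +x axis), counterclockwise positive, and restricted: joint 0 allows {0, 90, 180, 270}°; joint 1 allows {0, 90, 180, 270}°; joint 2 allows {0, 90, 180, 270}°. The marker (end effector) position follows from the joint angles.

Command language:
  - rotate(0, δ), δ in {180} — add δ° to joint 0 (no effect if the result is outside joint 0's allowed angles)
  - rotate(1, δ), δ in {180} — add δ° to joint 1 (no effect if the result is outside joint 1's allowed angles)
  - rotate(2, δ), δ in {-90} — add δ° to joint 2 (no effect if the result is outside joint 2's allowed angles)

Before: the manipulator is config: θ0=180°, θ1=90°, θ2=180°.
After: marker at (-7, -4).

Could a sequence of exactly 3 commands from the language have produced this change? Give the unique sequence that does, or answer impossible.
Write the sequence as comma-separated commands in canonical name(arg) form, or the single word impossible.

begin: config: θ0=180°, θ1=90°, θ2=180°
1. rotate(2, -90) → config: θ0=180°, θ1=90°, θ2=90°
2. rotate(2, -90) → config: θ0=180°, θ1=90°, θ2=0°
3. rotate(2, -90) → config: θ0=180°, θ1=90°, θ2=270°
uniquely the one of 27 3-step routes that fits.

rotate(2, -90), rotate(2, -90), rotate(2, -90)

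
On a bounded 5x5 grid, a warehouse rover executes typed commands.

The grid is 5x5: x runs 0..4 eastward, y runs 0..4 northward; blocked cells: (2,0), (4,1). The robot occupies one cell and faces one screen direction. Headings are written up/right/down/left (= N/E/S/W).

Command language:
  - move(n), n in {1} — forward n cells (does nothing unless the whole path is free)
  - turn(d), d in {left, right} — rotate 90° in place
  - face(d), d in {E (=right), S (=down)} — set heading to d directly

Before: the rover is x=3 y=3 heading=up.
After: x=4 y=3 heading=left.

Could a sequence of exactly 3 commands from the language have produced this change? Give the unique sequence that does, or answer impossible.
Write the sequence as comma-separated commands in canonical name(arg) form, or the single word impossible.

no 3-step route produces this change.

impossible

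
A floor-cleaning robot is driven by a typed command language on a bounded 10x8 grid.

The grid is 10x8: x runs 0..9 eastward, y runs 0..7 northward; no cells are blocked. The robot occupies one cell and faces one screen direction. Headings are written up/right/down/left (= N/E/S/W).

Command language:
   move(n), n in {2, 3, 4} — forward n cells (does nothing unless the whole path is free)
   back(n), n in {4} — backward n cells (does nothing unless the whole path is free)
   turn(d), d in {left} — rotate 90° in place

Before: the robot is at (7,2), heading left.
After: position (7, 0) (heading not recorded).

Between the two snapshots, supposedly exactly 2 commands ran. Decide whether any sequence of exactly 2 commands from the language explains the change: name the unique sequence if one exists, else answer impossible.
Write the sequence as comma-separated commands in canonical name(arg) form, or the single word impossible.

key: running move(2) before turn(left) would end elsewhere — order is forced
t0: at (7,2), heading left
[1] after turn(left): at (7,2), heading down
[2] after move(2): at (7,0), heading down
uniquely the one of 25 2-step routes that fits.

turn(left), move(2)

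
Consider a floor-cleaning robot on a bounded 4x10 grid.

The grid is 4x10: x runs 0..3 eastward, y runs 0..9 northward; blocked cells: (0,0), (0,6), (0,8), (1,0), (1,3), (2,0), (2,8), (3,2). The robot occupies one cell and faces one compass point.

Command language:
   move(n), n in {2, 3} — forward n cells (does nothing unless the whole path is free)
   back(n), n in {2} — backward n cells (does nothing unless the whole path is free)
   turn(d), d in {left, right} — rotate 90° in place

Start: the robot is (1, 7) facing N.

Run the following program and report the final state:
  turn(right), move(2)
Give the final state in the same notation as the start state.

initial: (1, 7) facing N
t=1 turn(right) ⇒ (1, 7) facing E
t=2 move(2) ⇒ (3, 7) facing E

(3, 7) facing E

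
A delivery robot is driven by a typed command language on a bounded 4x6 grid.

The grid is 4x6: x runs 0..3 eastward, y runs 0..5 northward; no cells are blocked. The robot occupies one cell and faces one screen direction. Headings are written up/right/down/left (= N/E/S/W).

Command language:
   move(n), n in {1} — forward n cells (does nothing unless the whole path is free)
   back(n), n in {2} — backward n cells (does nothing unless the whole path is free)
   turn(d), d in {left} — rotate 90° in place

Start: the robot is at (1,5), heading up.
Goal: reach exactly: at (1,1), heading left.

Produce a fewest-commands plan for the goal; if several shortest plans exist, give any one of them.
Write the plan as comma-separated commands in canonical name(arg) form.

back(2), back(2), turn(left)

start: at (1,5), heading up
[1] after back(2): at (1,3), heading up
[2] after back(2): at (1,1), heading up
[3] after turn(left): at (1,1), heading left
no 2-step plan works, so 3 is optimal.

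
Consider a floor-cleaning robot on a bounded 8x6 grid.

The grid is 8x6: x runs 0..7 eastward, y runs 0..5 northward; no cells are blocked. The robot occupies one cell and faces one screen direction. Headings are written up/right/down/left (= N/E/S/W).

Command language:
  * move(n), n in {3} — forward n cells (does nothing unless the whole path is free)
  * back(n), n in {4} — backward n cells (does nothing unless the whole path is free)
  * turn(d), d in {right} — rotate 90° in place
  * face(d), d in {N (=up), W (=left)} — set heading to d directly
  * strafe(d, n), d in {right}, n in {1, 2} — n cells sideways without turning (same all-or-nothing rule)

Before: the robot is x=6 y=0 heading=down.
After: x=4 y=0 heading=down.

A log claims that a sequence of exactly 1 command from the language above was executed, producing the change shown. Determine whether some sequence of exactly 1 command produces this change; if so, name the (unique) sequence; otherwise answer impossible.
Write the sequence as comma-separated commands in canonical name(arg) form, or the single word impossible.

strafe(right, 2)

key: heading stays S — the single command does not turn
start: x=6 y=0 heading=down
step 1 (strafe(right, 2)): x=4 y=0 heading=down
all 7 alternatives checked — unique.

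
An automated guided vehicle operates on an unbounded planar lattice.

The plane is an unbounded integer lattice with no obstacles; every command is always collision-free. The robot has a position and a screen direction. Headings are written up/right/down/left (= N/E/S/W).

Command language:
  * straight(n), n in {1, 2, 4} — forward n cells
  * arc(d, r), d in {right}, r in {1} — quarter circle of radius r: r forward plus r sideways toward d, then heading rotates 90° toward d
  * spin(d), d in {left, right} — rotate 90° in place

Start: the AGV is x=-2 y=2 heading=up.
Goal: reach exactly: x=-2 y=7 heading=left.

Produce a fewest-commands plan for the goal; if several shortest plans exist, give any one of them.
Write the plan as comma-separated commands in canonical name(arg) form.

straight(4), straight(1), spin(left)

initial: x=-2 y=2 heading=up
t=1 straight(4) ⇒ x=-2 y=6 heading=up
t=2 straight(1) ⇒ x=-2 y=7 heading=up
t=3 spin(left) ⇒ x=-2 y=7 heading=left
minimal: 3 command(s), checked below 3.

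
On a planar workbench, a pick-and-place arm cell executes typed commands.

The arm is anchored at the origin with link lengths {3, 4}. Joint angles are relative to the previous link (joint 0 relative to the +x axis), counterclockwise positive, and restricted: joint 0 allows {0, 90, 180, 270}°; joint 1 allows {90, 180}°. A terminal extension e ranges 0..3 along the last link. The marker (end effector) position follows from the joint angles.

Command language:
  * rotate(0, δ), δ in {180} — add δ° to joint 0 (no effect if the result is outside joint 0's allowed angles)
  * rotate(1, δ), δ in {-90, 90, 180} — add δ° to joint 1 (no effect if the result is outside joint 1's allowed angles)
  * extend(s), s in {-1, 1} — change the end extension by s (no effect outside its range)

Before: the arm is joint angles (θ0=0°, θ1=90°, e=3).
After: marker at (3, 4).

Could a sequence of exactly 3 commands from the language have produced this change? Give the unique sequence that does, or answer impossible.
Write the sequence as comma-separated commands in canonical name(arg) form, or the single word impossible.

start: joint angles (θ0=0°, θ1=90°, e=3)
step 1 (extend(-1)): joint angles (θ0=0°, θ1=90°, e=2)
step 2 (extend(-1)): joint angles (θ0=0°, θ1=90°, e=1)
step 3 (extend(-1)): joint angles (θ0=0°, θ1=90°, e=0)
uniquely the one of 216 3-step routes that fits.

extend(-1), extend(-1), extend(-1)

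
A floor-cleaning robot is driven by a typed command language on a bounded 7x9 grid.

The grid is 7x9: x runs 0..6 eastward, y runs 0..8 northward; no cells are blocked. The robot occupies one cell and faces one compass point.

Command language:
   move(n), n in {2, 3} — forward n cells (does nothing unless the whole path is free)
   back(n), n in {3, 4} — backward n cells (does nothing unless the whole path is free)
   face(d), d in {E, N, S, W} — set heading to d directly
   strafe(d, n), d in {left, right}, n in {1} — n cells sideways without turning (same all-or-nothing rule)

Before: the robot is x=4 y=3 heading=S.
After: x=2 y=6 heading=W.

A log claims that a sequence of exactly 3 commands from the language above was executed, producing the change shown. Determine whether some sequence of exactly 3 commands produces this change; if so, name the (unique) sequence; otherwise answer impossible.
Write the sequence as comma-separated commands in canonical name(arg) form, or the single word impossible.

back(3), face(W), move(2)

key: order matters: swapping back(3) and move(2) lands elsewhere
initial: x=4 y=3 heading=S
t=1 back(3) ⇒ x=4 y=6 heading=S
t=2 face(W) ⇒ x=4 y=6 heading=W
t=3 move(2) ⇒ x=2 y=6 heading=W
no other 3-command option fits: unique.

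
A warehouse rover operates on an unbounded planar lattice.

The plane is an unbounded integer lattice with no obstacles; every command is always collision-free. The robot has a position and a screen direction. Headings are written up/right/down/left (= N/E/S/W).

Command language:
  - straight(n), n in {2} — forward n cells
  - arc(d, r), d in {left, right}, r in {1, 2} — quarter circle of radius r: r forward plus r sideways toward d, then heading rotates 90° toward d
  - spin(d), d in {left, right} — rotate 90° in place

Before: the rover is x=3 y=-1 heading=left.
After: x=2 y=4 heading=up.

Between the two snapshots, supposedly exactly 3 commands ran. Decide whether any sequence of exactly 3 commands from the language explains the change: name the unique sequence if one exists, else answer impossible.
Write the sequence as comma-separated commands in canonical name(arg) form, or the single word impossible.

key: position moved to (2,4) AND the heading swung to N — translation plus rotation needed
initial: x=3 y=-1 heading=left
1. arc(right, 1) → x=2 y=0 heading=up
2. straight(2) → x=2 y=2 heading=up
3. straight(2) → x=2 y=4 heading=up
uniquely the one of 343 3-step routes that fits.

arc(right, 1), straight(2), straight(2)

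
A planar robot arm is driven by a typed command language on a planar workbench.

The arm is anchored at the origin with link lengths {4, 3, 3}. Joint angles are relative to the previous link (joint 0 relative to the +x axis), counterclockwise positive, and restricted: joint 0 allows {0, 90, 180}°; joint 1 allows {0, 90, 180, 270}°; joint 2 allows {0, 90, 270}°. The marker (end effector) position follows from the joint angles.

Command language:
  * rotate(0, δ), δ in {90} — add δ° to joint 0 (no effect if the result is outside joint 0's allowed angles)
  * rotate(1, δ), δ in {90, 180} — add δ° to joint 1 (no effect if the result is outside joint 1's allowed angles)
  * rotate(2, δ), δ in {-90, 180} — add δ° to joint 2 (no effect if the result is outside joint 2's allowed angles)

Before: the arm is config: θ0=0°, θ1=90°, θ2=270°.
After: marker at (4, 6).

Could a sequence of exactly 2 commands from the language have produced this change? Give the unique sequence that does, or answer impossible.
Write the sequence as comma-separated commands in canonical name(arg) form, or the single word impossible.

rotate(2, 180), rotate(2, -90)

key: order matters: swapping rotate(2, 180) and rotate(2, -90) lands elsewhere
t0: config: θ0=0°, θ1=90°, θ2=270°
t=1 rotate(2, 180) ⇒ config: θ0=0°, θ1=90°, θ2=90°
t=2 rotate(2, -90) ⇒ config: θ0=0°, θ1=90°, θ2=0°
no rival 2-sequence matches.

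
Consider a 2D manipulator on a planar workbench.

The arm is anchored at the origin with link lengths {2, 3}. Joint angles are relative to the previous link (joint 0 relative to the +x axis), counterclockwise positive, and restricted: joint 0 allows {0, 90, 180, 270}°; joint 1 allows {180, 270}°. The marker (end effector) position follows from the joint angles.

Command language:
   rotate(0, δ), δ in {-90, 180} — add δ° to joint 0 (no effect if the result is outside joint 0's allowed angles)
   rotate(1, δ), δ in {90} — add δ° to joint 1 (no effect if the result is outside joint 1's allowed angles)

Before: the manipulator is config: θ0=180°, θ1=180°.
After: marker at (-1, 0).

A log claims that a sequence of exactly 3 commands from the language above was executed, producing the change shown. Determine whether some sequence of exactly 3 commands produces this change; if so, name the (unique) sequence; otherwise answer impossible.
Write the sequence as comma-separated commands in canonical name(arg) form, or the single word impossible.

rotate(0, 180), rotate(0, 180), rotate(0, 180)

begin: config: θ0=180°, θ1=180°
[1] after rotate(0, 180): config: θ0=0°, θ1=180°
[2] after rotate(0, 180): config: θ0=180°, θ1=180°
[3] after rotate(0, 180): config: θ0=0°, θ1=180°
uniquely the one of 27 3-step routes that fits.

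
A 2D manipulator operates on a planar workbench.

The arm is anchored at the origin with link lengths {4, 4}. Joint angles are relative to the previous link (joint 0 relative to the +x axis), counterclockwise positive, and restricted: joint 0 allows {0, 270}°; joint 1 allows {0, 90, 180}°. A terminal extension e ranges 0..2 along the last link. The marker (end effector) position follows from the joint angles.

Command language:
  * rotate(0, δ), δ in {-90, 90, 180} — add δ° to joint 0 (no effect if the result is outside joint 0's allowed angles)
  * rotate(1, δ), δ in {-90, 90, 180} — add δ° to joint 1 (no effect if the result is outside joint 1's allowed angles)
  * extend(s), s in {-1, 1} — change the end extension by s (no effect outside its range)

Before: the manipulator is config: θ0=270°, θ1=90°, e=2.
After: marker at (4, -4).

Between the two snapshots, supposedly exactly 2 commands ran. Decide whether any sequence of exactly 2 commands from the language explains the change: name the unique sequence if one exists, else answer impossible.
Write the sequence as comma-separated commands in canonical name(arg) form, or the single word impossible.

extend(-1), extend(-1)

from: config: θ0=270°, θ1=90°, e=2
1. extend(-1) → config: θ0=270°, θ1=90°, e=1
2. extend(-1) → config: θ0=270°, θ1=90°, e=0
no rival 2-sequence matches.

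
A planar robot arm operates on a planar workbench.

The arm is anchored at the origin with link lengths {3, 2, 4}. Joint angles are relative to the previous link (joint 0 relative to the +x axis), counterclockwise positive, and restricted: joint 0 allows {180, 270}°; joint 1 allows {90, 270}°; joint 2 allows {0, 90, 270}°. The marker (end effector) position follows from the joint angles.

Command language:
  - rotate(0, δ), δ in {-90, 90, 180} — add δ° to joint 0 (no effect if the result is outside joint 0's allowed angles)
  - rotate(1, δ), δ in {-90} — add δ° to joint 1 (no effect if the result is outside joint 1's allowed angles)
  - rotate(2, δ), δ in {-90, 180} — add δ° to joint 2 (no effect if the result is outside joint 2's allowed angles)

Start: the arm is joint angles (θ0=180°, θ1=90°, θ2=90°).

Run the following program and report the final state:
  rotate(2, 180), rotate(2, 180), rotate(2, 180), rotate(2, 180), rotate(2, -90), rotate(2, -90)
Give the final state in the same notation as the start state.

initial: joint angles (θ0=180°, θ1=90°, θ2=90°)
[1] after rotate(2, 180): joint angles (θ0=180°, θ1=90°, θ2=270°)
[2] after rotate(2, 180): joint angles (θ0=180°, θ1=90°, θ2=90°)
[3] after rotate(2, 180): joint angles (θ0=180°, θ1=90°, θ2=270°)
[4] after rotate(2, 180): joint angles (θ0=180°, θ1=90°, θ2=90°)
[5] after rotate(2, -90): joint angles (θ0=180°, θ1=90°, θ2=0°)
[6] after rotate(2, -90): joint angles (θ0=180°, θ1=90°, θ2=270°)

joint angles (θ0=180°, θ1=90°, θ2=270°)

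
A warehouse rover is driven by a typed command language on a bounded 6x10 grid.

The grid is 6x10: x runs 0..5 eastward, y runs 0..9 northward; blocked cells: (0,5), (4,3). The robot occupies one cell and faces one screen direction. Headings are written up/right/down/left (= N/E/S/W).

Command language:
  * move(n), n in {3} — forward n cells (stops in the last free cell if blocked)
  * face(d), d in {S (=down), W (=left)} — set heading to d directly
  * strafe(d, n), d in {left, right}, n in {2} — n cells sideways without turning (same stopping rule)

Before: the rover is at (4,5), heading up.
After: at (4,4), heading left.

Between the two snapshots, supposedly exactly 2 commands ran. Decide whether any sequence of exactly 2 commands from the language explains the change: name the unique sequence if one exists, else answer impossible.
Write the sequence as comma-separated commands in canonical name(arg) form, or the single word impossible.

key: strafe(left, 2) is stopped early by the blocked cell at (4,3)
t0: at (4,5), heading up
step 1 (face(W)): at (4,5), heading left
step 2 (strafe(left, 2)): at (4,4), heading left
all 25 alternatives checked — unique.

face(W), strafe(left, 2)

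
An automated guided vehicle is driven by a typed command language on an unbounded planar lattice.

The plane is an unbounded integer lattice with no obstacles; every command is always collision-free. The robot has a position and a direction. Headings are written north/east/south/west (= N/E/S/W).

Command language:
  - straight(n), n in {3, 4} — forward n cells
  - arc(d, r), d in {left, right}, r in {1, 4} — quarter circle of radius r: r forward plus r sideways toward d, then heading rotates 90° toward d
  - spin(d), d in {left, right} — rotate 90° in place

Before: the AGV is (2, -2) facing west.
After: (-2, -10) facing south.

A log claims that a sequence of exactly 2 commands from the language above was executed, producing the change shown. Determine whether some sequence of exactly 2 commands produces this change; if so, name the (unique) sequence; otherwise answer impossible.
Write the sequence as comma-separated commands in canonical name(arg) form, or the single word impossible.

key: position moved to (-2,-10) AND the heading swung to S — translation plus rotation needed
from: (2, -2) facing west
t=1 arc(left, 4) ⇒ (-2, -6) facing south
t=2 straight(4) ⇒ (-2, -10) facing south
no rival 2-sequence matches.

arc(left, 4), straight(4)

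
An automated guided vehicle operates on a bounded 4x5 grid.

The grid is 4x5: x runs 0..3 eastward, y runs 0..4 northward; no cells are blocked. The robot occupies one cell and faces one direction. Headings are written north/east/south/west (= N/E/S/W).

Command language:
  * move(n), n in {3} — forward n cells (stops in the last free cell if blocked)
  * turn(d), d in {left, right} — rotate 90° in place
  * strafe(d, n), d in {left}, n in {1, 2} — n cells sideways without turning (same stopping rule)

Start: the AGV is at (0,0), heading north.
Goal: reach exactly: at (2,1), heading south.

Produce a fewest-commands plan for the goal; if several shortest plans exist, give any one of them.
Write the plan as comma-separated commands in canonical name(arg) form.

t0: at (0,0), heading north
[1] after turn(right): at (0,0), heading east
[2] after strafe(left, 1): at (0,1), heading east
[3] after turn(right): at (0,1), heading south
[4] after strafe(left, 2): at (2,1), heading south
no 3-step plan works, so 4 is optimal.

turn(right), strafe(left, 1), turn(right), strafe(left, 2)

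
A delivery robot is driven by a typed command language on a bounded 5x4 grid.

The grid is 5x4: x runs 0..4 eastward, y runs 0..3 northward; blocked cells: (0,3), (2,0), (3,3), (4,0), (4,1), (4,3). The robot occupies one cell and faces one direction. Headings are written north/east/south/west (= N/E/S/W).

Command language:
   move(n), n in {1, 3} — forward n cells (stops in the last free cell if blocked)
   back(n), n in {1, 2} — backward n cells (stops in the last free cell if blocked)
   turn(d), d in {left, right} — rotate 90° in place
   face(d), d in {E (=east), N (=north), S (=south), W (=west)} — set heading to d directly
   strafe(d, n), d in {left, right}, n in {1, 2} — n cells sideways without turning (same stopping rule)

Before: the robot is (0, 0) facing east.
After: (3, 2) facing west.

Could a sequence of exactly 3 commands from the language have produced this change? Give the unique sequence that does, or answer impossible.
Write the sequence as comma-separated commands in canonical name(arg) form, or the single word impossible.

key: cell and facing (now W) both changed — the 3 commands mix motion and turning
start: (0, 0) facing east
[1] after strafe(left, 2): (0, 2) facing east
[2] after move(3): (3, 2) facing east
[3] after face(W): (3, 2) facing west
all 2744 alternatives checked — unique.

strafe(left, 2), move(3), face(W)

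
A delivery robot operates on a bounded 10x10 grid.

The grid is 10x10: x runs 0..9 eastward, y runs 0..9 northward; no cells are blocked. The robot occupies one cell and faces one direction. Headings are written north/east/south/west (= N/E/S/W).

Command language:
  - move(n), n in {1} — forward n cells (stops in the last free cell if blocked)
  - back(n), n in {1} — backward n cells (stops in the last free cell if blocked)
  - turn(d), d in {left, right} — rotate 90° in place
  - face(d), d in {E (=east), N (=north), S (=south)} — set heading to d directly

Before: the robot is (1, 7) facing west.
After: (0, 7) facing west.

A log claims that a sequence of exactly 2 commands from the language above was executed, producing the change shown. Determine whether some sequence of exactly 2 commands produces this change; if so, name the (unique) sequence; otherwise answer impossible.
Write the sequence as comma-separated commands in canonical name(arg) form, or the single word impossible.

move(1), move(1)

key: the second move(1) runs into the grid edge before its full distance
begin: (1, 7) facing west
1. move(1) → (0, 7) facing west
2. move(1) → (0, 7) facing west
no rival 2-sequence matches.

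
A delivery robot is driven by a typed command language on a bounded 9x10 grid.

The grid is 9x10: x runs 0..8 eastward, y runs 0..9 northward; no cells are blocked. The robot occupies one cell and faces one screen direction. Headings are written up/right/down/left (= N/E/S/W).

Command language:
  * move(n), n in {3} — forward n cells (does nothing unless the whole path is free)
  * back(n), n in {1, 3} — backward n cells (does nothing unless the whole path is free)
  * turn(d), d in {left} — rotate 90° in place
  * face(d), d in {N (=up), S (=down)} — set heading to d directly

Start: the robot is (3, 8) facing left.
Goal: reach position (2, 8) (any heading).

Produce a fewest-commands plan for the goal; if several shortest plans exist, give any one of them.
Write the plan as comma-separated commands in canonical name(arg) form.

t0: (3, 8) facing left
t=1 turn(left) ⇒ (3, 8) facing down
t=2 turn(left) ⇒ (3, 8) facing right
t=3 back(1) ⇒ (2, 8) facing right
no 2-step plan works, so 3 is optimal.

turn(left), turn(left), back(1)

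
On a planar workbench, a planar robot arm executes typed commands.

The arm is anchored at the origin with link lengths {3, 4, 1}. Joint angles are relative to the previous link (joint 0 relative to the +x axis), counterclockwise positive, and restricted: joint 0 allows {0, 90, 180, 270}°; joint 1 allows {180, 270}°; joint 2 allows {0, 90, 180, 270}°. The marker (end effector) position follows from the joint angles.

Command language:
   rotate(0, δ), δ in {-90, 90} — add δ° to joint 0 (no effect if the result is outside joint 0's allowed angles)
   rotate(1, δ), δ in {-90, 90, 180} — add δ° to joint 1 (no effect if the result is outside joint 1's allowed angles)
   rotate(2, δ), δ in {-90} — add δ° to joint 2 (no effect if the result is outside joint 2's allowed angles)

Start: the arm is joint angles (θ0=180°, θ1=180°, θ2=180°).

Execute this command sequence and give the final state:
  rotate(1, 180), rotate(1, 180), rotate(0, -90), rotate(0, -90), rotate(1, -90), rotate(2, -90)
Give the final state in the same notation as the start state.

initial: joint angles (θ0=180°, θ1=180°, θ2=180°)
step 1 (rotate(1, 180)): joint angles (θ0=180°, θ1=180°, θ2=180°)
step 2 (rotate(1, 180)): joint angles (θ0=180°, θ1=180°, θ2=180°)
step 3 (rotate(0, -90)): joint angles (θ0=90°, θ1=180°, θ2=180°)
step 4 (rotate(0, -90)): joint angles (θ0=0°, θ1=180°, θ2=180°)
step 5 (rotate(1, -90)): joint angles (θ0=0°, θ1=180°, θ2=180°)
step 6 (rotate(2, -90)): joint angles (θ0=0°, θ1=180°, θ2=90°)

joint angles (θ0=0°, θ1=180°, θ2=90°)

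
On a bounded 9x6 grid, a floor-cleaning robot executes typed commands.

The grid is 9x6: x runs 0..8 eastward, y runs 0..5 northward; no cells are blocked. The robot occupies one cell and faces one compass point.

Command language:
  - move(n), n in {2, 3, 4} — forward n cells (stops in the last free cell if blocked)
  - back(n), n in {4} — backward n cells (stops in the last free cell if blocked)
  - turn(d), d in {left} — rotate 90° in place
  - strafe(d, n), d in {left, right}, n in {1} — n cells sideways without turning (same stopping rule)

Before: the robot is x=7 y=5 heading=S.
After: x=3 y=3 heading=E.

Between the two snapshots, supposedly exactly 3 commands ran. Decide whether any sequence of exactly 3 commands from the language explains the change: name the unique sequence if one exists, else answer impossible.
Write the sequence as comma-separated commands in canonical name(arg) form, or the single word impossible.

key: position moved to (3,3) AND the heading swung to E — translation plus rotation needed
initial: x=7 y=5 heading=S
t=1 move(2) ⇒ x=7 y=3 heading=S
t=2 turn(left) ⇒ x=7 y=3 heading=E
t=3 back(4) ⇒ x=3 y=3 heading=E
no rival 3-sequence matches.

move(2), turn(left), back(4)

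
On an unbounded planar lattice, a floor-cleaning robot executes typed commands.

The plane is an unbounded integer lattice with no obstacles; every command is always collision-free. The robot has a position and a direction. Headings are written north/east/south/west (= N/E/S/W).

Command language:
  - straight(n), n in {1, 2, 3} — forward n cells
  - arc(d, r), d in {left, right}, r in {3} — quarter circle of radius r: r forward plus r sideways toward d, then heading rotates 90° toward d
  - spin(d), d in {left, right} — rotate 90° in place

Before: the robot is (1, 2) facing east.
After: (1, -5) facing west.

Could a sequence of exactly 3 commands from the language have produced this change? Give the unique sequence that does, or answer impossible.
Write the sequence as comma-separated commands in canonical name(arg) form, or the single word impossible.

key: cell and facing (now W) both changed — the 3 commands mix motion and turning
start: (1, 2) facing east
[1] after arc(right, 3): (4, -1) facing south
[2] after straight(1): (4, -2) facing south
[3] after arc(right, 3): (1, -5) facing west
no rival 3-sequence matches.

arc(right, 3), straight(1), arc(right, 3)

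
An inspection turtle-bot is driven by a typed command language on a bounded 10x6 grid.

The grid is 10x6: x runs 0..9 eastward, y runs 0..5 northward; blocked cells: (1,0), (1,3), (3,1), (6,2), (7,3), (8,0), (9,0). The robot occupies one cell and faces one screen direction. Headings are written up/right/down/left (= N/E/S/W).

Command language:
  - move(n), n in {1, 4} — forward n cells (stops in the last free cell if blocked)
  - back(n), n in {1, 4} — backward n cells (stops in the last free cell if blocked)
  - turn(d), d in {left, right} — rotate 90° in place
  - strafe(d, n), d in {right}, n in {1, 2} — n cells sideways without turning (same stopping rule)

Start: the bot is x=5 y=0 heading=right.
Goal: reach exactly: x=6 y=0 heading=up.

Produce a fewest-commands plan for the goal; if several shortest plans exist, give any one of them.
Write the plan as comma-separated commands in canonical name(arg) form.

turn(left), strafe(right, 1)

t0: x=5 y=0 heading=right
1. turn(left) → x=5 y=0 heading=up
2. strafe(right, 1) → x=6 y=0 heading=up
no 1-step plan works, so 2 is optimal.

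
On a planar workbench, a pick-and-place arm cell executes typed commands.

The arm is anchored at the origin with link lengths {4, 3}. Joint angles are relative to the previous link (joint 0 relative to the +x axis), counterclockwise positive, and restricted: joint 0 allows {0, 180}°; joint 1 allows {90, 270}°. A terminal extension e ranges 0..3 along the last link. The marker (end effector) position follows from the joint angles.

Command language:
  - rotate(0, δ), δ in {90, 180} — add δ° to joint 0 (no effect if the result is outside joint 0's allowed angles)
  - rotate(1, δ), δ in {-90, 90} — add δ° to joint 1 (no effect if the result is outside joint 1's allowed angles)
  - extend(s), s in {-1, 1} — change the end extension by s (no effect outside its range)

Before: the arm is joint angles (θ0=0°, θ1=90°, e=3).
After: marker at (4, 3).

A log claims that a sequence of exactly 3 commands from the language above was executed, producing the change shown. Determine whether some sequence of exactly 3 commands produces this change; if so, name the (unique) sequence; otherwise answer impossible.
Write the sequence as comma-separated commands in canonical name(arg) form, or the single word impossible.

extend(-1), extend(-1), extend(-1)

initial: joint angles (θ0=0°, θ1=90°, e=3)
1. extend(-1) → joint angles (θ0=0°, θ1=90°, e=2)
2. extend(-1) → joint angles (θ0=0°, θ1=90°, e=1)
3. extend(-1) → joint angles (θ0=0°, θ1=90°, e=0)
uniquely the one of 216 3-step routes that fits.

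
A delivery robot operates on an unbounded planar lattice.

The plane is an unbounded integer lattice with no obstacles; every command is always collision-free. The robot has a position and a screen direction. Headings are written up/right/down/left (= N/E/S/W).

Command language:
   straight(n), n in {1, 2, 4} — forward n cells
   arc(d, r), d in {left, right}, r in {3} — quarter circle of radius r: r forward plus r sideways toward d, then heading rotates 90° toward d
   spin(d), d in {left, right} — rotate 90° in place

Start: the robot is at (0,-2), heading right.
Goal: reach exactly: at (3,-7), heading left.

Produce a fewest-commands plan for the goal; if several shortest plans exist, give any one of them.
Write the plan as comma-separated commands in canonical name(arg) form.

arc(right, 3), straight(2), spin(right)

begin: at (0,-2), heading right
t=1 arc(right, 3) ⇒ at (3,-5), heading down
t=2 straight(2) ⇒ at (3,-7), heading down
t=3 spin(right) ⇒ at (3,-7), heading left
no 2-step plan works, so 3 is optimal.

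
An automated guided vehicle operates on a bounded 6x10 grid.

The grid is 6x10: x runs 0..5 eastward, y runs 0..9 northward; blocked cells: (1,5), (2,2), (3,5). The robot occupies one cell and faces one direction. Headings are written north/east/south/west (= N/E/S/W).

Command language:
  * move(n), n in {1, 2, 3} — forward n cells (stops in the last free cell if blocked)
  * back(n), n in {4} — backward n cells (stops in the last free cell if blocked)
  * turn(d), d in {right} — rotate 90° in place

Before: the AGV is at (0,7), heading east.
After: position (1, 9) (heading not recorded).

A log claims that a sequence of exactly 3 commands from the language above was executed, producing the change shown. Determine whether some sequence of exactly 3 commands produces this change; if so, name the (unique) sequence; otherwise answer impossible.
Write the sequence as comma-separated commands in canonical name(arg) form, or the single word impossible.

key: back(4) runs into the grid edge before its full distance
begin: at (0,7), heading east
[1] after move(1): at (1,7), heading east
[2] after turn(right): at (1,7), heading south
[3] after back(4): at (1,9), heading south
uniquely the one of 125 3-step routes that fits.

move(1), turn(right), back(4)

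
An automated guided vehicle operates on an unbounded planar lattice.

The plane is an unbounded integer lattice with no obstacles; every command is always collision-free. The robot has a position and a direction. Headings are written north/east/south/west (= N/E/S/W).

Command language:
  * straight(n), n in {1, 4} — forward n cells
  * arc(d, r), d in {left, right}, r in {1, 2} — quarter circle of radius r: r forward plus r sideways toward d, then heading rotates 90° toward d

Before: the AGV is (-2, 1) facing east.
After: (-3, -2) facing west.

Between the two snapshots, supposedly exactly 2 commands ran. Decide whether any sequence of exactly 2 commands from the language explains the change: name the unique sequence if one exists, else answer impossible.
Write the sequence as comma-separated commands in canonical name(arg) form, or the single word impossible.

arc(right, 1), arc(right, 2)

key: cell and facing (now W) both changed — the 2 commands mix motion and turning
t0: (-2, 1) facing east
1. arc(right, 1) → (-1, 0) facing south
2. arc(right, 2) → (-3, -2) facing west
uniquely the one of 36 2-step routes that fits.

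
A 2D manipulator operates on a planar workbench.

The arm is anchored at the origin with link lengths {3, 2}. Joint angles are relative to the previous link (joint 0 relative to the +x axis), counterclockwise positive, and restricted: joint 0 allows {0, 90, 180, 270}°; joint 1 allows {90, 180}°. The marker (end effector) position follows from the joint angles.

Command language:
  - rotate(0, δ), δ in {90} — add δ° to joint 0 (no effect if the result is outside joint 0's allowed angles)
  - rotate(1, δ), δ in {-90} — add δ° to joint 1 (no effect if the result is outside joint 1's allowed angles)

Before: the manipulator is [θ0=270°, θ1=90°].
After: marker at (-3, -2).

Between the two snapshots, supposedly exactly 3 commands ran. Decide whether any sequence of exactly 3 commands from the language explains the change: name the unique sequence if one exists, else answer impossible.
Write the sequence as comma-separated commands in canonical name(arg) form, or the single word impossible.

start: [θ0=270°, θ1=90°]
step 1 (rotate(0, 90)): [θ0=0°, θ1=90°]
step 2 (rotate(0, 90)): [θ0=90°, θ1=90°]
step 3 (rotate(0, 90)): [θ0=180°, θ1=90°]
uniquely the one of 8 3-step routes that fits.

rotate(0, 90), rotate(0, 90), rotate(0, 90)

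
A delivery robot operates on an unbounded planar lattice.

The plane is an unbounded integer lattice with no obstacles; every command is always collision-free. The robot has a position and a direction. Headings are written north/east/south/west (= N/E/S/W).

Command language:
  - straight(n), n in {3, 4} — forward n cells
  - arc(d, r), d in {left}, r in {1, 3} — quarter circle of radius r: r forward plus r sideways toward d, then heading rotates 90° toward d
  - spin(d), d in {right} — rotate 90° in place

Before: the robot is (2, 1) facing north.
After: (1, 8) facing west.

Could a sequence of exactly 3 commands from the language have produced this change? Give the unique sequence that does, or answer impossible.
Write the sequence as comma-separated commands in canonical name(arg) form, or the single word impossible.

key: running arc(left, 1) before straight(3) would end elsewhere — order is forced
start: (2, 1) facing north
1. straight(3) → (2, 4) facing north
2. straight(3) → (2, 7) facing north
3. arc(left, 1) → (1, 8) facing west
uniquely the one of 125 3-step routes that fits.

straight(3), straight(3), arc(left, 1)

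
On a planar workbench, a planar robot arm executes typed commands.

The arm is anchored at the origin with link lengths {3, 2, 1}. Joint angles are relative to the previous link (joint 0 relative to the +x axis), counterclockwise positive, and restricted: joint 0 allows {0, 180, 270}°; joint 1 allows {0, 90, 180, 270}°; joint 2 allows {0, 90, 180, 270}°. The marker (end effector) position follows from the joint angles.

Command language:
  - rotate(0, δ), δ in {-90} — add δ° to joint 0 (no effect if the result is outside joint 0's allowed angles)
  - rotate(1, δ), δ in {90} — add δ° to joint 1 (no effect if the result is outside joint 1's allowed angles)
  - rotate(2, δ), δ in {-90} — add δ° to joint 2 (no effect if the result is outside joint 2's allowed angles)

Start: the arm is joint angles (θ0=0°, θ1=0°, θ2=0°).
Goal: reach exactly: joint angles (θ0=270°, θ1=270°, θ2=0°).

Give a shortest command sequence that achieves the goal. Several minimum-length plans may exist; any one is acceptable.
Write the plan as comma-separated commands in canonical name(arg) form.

begin: joint angles (θ0=0°, θ1=0°, θ2=0°)
t=1 rotate(0, -90) ⇒ joint angles (θ0=270°, θ1=0°, θ2=0°)
t=2 rotate(1, 90) ⇒ joint angles (θ0=270°, θ1=90°, θ2=0°)
t=3 rotate(1, 90) ⇒ joint angles (θ0=270°, θ1=180°, θ2=0°)
t=4 rotate(1, 90) ⇒ joint angles (θ0=270°, θ1=270°, θ2=0°)
shorter routes all fall short; 4 is best.

rotate(0, -90), rotate(1, 90), rotate(1, 90), rotate(1, 90)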